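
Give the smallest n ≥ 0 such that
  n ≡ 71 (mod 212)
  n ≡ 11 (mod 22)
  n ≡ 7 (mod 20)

gcd(212, 22) = 2 and 2 | (11 − 71), so the pair is consistent; merging gives n ≡ 495 (mod 2332), where 2332 = lcm(212, 22).
gcd(2332, 20) = 4 and 4 | (7 − 495), so the pair is consistent; merging gives n ≡ 2827 (mod 11660), where 11660 = lcm(2332, 20).
The solution is unique modulo lcm(212, 22, 20) = 11660.

2827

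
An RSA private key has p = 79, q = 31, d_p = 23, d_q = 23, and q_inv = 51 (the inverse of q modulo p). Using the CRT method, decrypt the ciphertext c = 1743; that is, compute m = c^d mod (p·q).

1157

m₁ = c^(d_p) mod p: c ≡ 5 (mod 79), and 5^23 mod 79 = 51.
m₂ = c^(d_q) mod q: c ≡ 7 (mod 31), and 7^23 mod 31 = 10.
h = q_inv·(m₁ − m₂) mod p = 51·(51 − 10) mod 79 = 37.
m = m₂ + h·q = 10 + 37·31 = 1157.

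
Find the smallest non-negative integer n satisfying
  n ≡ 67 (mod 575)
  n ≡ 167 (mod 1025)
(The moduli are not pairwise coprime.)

gcd(575, 1025) = 25 and 25 | (167 − 67), so the pair is consistent; merging gives n ≡ 10417 (mod 23575), where 23575 = lcm(575, 1025).
The solution is unique modulo lcm(575, 1025) = 23575.

10417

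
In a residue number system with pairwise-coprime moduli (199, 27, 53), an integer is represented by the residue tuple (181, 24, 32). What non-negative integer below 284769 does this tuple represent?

282363

The moduli are pairwise coprime; N = 199·27·53 = 284769.
N/199 = 1431; 1431 ≡ 38 (mod 199); 38·110 ≡ 1, so inverse 110.
N/27 = 10547; 10547 ≡ 17 (mod 27); 17·8 ≡ 1, so inverse 8.
N/53 = 5373; 5373 ≡ 20 (mod 53); 20·8 ≡ 1, so inverse 8.
x ≡ 181·1431·110 + 24·10547·8 + 32·5373·8 = 31891722.
31891722 mod 284769 = 282363.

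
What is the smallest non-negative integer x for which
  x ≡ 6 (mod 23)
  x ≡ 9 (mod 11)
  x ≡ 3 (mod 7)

The moduli are pairwise coprime; N = 23·11·7 = 1771.
N/23 = 77; 77 ≡ 8 (mod 23); 8·3 ≡ 1, so inverse 3.
N/11 = 161; 161 ≡ 7 (mod 11); 7·8 ≡ 1, so inverse 8.
N/7 = 253; 253 ≡ 1 (mod 7), inverse 1.
x ≡ 6·77·3 + 9·161·8 + 3·253·1 = 13737.
13737 mod 1771 = 1340.

1340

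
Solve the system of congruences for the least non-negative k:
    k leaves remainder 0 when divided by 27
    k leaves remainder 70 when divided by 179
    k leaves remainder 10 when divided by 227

619947

The moduli are pairwise coprime; N = 27·179·227 = 1097091.
N/27 = 40633; 40633 ≡ 25 (mod 27); 25·13 ≡ 1, so inverse 13.
N/179 = 6129; 6129 ≡ 43 (mod 179); 43·25 ≡ 1, so inverse 25.
N/227 = 4833; 4833 ≡ 66 (mod 227); 66·86 ≡ 1, so inverse 86.
k ≡ 0·40633·13 + 70·6129·25 + 10·4833·86 = 14882130.
14882130 mod 1097091 = 619947.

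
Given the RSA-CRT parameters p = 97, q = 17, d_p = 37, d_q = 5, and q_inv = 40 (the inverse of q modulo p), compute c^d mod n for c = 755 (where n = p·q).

m₁ = c^(d_p) mod p: c ≡ 76 (mod 97), and 76^37 mod 97 = 80.
m₂ = c^(d_q) mod q: c ≡ 7 (mod 17), and 7^5 mod 17 = 11.
h = q_inv·(m₁ − m₂) mod p = 40·(80 − 11) mod 97 = 44.
m = m₂ + h·q = 11 + 44·17 = 759.

759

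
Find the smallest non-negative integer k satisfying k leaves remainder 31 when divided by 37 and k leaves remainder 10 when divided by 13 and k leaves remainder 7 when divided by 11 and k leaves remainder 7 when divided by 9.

The moduli are pairwise coprime; N = 37·13·11·9 = 47619.
N/37 = 1287; 1287 ≡ 29 (mod 37); 29·23 ≡ 1, so inverse 23.
N/13 = 3663; 3663 ≡ 10 (mod 13); 10·4 ≡ 1, so inverse 4.
N/11 = 4329; 4329 ≡ 6 (mod 11); 6·2 ≡ 1, so inverse 2.
N/9 = 5291; 5291 ≡ 8 (mod 9); 8·8 ≡ 1, so inverse 8.
k ≡ 31·1287·23 + 10·3663·4 + 7·4329·2 + 7·5291·8 = 1421053.
1421053 mod 47619 = 40102.

40102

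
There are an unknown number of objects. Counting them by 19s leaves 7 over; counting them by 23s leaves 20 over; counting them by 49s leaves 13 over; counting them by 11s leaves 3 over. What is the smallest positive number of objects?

135743

The moduli are pairwise coprime; M = 19·23·49·11 = 235543.
M/19 = 12397; 12397 ≡ 9 (mod 19); 9·17 ≡ 1, so inverse 17.
M/23 = 10241; 10241 ≡ 6 (mod 23); 6·4 ≡ 1, so inverse 4.
M/49 = 4807; 4807 ≡ 5 (mod 49); 5·10 ≡ 1, so inverse 10.
M/11 = 21413; 21413 ≡ 7 (mod 11); 7·8 ≡ 1, so inverse 8.
N ≡ 7·12397·17 + 20·10241·4 + 13·4807·10 + 3·21413·8 = 3433345.
3433345 mod 235543 = 135743.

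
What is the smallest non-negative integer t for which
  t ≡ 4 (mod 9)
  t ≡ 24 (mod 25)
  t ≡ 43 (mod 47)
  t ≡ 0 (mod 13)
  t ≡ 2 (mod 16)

97474

The moduli are pairwise coprime; N = 9·25·47·13·16 = 2199600.
N/9 = 244400; 244400 ≡ 5 (mod 9); 5·2 ≡ 1, so inverse 2.
N/25 = 87984; 87984 ≡ 9 (mod 25); 9·14 ≡ 1, so inverse 14.
N/47 = 46800; 46800 ≡ 35 (mod 47); 35·43 ≡ 1, so inverse 43.
N/13 = 169200; 169200 ≡ 5 (mod 13); 5·8 ≡ 1, so inverse 8.
N/16 = 137475; 137475 ≡ 3 (mod 16); 3·11 ≡ 1, so inverse 11.
t ≡ 4·244400·2 + 24·87984·14 + 43·46800·43 + 0·169200·8 + 2·137475·11 = 121075474.
121075474 mod 2199600 = 97474.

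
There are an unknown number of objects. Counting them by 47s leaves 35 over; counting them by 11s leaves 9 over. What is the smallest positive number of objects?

From N ≡ 35 (mod 47) write N = 35 + 47t. Substituting into N ≡ 9 (mod 11) gives 47t ≡ 7 (mod 11), and since 3⁻¹ ≡ 4 (mod 11), t ≡ 6. Hence N ≡ 35 + 47·6 = 317 (mod 517).

317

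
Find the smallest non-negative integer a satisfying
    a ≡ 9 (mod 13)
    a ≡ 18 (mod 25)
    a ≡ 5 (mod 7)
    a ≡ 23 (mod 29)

48018

From a ≡ 9 (mod 13) write a = 9 + 13t. Substituting into a ≡ 18 (mod 25) gives 13t ≡ 9 (mod 25), and since 13⁻¹ ≡ 2 (mod 25), t ≡ 18. Hence a ≡ 9 + 13·18 = 243 (mod 325).
From a ≡ 243 (mod 325) write a = 243 + 325t. Substituting into a ≡ 5 (mod 7) gives 325t ≡ 0 (mod 7), and since 3⁻¹ ≡ 5 (mod 7), t ≡ 0. Hence a ≡ 243 + 325·0 = 243 (mod 2275).
From a ≡ 243 (mod 2275) write a = 243 + 2275t. Substituting into a ≡ 23 (mod 29) gives 2275t ≡ 12 (mod 29), and since 13⁻¹ ≡ 9 (mod 29), t ≡ 21. Hence a ≡ 243 + 2275·21 = 48018 (mod 65975).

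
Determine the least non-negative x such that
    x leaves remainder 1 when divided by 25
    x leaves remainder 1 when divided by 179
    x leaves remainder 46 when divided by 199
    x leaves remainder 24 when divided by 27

The moduli are pairwise coprime; N = 25·179·199·27 = 24044175.
N/25 = 961767; 961767 ≡ 17 (mod 25); 17·3 ≡ 1, so inverse 3.
N/179 = 134325; 134325 ≡ 75 (mod 179); 75·74 ≡ 1, so inverse 74.
N/199 = 120825; 120825 ≡ 32 (mod 199); 32·56 ≡ 1, so inverse 56.
N/27 = 890525; 890525 ≡ 11 (mod 27); 11·5 ≡ 1, so inverse 5.
x ≡ 1·961767·3 + 1·134325·74 + 46·120825·56 + 24·890525·5 = 430933551.
430933551 mod 24044175 = 22182576.

22182576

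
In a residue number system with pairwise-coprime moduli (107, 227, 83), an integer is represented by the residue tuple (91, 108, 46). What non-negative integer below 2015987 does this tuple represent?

From x ≡ 91 (mod 107) write x = 91 + 107t. Substituting into x ≡ 108 (mod 227) gives 107t ≡ 17 (mod 227), and since 107⁻¹ ≡ 157 (mod 227), t ≡ 172. Hence x ≡ 91 + 107·172 = 18495 (mod 24289).
From x ≡ 18495 (mod 24289) write x = 18495 + 24289t. Substituting into x ≡ 46 (mod 83) gives 24289t ≡ 60 (mod 83), and since 53⁻¹ ≡ 47 (mod 83), t ≡ 81. Hence x ≡ 18495 + 24289·81 = 1985904 (mod 2015987).

1985904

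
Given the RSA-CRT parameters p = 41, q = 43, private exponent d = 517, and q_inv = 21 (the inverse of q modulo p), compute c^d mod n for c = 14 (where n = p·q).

68

d_p = d mod (p−1) = 517 mod 40 = 37; d_q = d mod (q−1) = 13.
m₁ = c^(d_p) mod p: c ≡ 14 (mod 41), and 14^37 mod 41 = 27.
m₂ = c^(d_q) mod q: c ≡ 14 (mod 43), and 14^13 mod 43 = 25.
h = q_inv·(m₁ − m₂) mod p = 21·(27 − 25) mod 41 = 1.
m = m₂ + h·q = 25 + 1·43 = 68.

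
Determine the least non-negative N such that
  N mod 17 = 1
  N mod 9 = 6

From N ≡ 1 (mod 17) write N = 1 + 17t. Substituting into N ≡ 6 (mod 9) gives 17t ≡ 5 (mod 9), and since 8⁻¹ ≡ 8 (mod 9), t ≡ 4. Hence N ≡ 1 + 17·4 = 69 (mod 153).

69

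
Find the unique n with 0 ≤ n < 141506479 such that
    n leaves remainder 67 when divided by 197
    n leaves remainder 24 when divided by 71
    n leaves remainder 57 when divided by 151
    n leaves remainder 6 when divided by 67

The moduli are pairwise coprime; M = 197·71·151·67 = 141506479.
M/197 = 718307; 718307 ≡ 45 (mod 197); 45·162 ≡ 1, so inverse 162.
M/71 = 1993049; 1993049 ≡ 8 (mod 71); 8·9 ≡ 1, so inverse 9.
M/151 = 937129; 937129 ≡ 23 (mod 151); 23·46 ≡ 1, so inverse 46.
M/67 = 2112037; 2112037 ≡ 63 (mod 67); 63·50 ≡ 1, so inverse 50.
n ≡ 67·718307·162 + 24·1993049·9 + 57·937129·46 + 6·2112037·50 = 11317766100.
11317766100 mod 141506479 = 138754259.

138754259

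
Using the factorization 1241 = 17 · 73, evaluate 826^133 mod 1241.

Mod 17: 826 ≡ 10; by Fermat, exponent reduces to 133 mod 16 = 5; 10^5 ≡ 6 (mod 17).
Mod 73: 826 ≡ 23; by Fermat, exponent reduces to 133 mod 72 = 61; 23^61 ≡ 38 (mod 73).
Combine by CRT: x ≡ 6 (mod 17), x ≡ 38 (mod 73) ⇒ x ≡ 1060 (mod 1241).

1060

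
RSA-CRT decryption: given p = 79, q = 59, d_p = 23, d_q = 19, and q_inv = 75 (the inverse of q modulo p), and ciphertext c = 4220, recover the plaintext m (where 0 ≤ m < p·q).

4256

m₁ = c^(d_p) mod p: c ≡ 33 (mod 79), and 33^23 mod 79 = 69.
m₂ = c^(d_q) mod q: c ≡ 31 (mod 59), and 31^19 mod 59 = 8.
h = q_inv·(m₁ − m₂) mod p = 75·(69 − 8) mod 79 = 72.
m = m₂ + h·q = 8 + 72·59 = 4256.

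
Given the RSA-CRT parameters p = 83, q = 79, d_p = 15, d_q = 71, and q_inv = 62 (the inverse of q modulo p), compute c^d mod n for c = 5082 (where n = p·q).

m₁ = c^(d_p) mod p: c ≡ 19 (mod 83), and 19^15 mod 83 = 76.
m₂ = c^(d_q) mod q: c ≡ 26 (mod 79), and 26^71 mod 79 = 25.
h = q_inv·(m₁ − m₂) mod p = 62·(76 − 25) mod 83 = 8.
m = m₂ + h·q = 25 + 8·79 = 657.

657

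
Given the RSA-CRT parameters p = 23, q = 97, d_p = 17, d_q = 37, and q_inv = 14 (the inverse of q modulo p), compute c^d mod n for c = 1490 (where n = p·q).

1296

m₁ = c^(d_p) mod p: c ≡ 18 (mod 23), and 18^17 mod 23 = 8.
m₂ = c^(d_q) mod q: c ≡ 35 (mod 97), and 35^37 mod 97 = 35.
h = q_inv·(m₁ − m₂) mod p = 14·(8 − 35) mod 23 = 13.
m = m₂ + h·q = 35 + 13·97 = 1296.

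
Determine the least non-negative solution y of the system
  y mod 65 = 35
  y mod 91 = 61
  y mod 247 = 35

Combine the congruences pairwise.
gcd(65, 91) = 13 and 13 | (61 − 35), so the pair is consistent; merging gives y ≡ 425 (mod 455), where 455 = lcm(65, 91).
gcd(455, 247) = 13 and 13 | (35 − 425), so the pair is consistent; merging gives y ≡ 4975 (mod 8645), where 8645 = lcm(455, 247).
The solution is unique modulo lcm(65, 91, 247) = 8645.

4975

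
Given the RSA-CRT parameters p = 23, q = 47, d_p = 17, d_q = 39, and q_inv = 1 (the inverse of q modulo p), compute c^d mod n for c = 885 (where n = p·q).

m₁ = c^(d_p) mod p: c ≡ 11 (mod 23), and 11^17 mod 23 = 14.
m₂ = c^(d_q) mod q: c ≡ 39 (mod 47), and 39^39 mod 47 = 43.
h = q_inv·(m₁ − m₂) mod p = 1·(14 − 43) mod 23 = 17.
m = m₂ + h·q = 43 + 17·47 = 842.

842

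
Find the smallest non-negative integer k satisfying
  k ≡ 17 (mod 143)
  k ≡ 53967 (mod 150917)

gcd(143, 150917) = 13 and 13 | (53967 − 17), so the pair is consistent; merging gives k ≡ 355801 (mod 1660087), where 1660087 = lcm(143, 150917).
The solution is unique modulo lcm(143, 150917) = 1660087.

355801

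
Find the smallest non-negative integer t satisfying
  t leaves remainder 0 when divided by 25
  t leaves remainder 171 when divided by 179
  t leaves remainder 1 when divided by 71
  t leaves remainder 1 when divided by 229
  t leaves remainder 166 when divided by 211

The moduli are pairwise coprime; N = 25·179·71·229·211 = 15352154275.
N/25 = 614086171; 614086171 ≡ 21 (mod 25); 21·6 ≡ 1, so inverse 6.
N/179 = 85766225; 85766225 ≡ 165 (mod 179); 165·115 ≡ 1, so inverse 115.
N/71 = 216227525; 216227525 ≡ 7 (mod 71); 7·61 ≡ 1, so inverse 61.
N/229 = 67039975; 67039975 ≡ 225 (mod 229); 225·57 ≡ 1, so inverse 57.
N/211 = 72759025; 72759025 ≡ 106 (mod 211); 106·2 ≡ 1, so inverse 2.
t ≡ 0·614086171·6 + 171·85766225·115 + 1·216227525·61 + 1·67039975·57 + 166·72759025·2 = 1727759968525.
1727759968525 mod 15352154275 = 8318689725.

8318689725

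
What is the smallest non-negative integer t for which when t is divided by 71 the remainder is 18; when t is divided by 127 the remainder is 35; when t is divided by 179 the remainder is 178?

1573946

The moduli are pairwise coprime; N = 71·127·179 = 1614043.
N/71 = 22733; 22733 ≡ 13 (mod 71); 13·11 ≡ 1, so inverse 11.
N/127 = 12709; 12709 ≡ 9 (mod 127); 9·113 ≡ 1, so inverse 113.
N/179 = 9017; 9017 ≡ 67 (mod 179); 67·171 ≡ 1, so inverse 171.
t ≡ 18·22733·11 + 35·12709·113 + 178·9017·171 = 329224675.
329224675 mod 1614043 = 1573946.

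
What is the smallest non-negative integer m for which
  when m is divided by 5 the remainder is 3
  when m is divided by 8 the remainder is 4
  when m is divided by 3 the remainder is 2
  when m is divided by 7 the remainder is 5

68

From m ≡ 3 (mod 5) write m = 3 + 5t. Substituting into m ≡ 4 (mod 8) gives 5t ≡ 1 (mod 8), and since 5⁻¹ ≡ 5 (mod 8), t ≡ 5. Hence m ≡ 3 + 5·5 = 28 (mod 40).
From m ≡ 28 (mod 40) write m = 28 + 40t. Substituting into m ≡ 2 (mod 3) gives 40t ≡ 1 (mod 3), and since 1⁻¹ ≡ 1 (mod 3), t ≡ 1. Hence m ≡ 28 + 40·1 = 68 (mod 120).
From m ≡ 68 (mod 120) write m = 68 + 120t. Substituting into m ≡ 5 (mod 7) gives 120t ≡ 0 (mod 7), and since 1⁻¹ ≡ 1 (mod 7), t ≡ 0. Hence m ≡ 68 + 120·0 = 68 (mod 840).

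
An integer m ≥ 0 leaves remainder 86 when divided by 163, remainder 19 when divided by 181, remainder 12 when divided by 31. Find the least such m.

The moduli are pairwise coprime; N = 163·181·31 = 914593.
N/163 = 5611; 5611 ≡ 69 (mod 163); 69·26 ≡ 1, so inverse 26.
N/181 = 5053; 5053 ≡ 166 (mod 181); 166·12 ≡ 1, so inverse 12.
N/31 = 29503; 29503 ≡ 22 (mod 31); 22·24 ≡ 1, so inverse 24.
m ≡ 86·5611·26 + 19·5053·12 + 12·29503·24 = 22195144.
22195144 mod 914593 = 244912.

244912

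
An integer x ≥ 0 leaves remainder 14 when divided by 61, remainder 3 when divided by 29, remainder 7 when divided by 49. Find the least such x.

76447

From x ≡ 14 (mod 61) write x = 14 + 61t. Substituting into x ≡ 3 (mod 29) gives 61t ≡ 18 (mod 29), and since 3⁻¹ ≡ 10 (mod 29), t ≡ 6. Hence x ≡ 14 + 61·6 = 380 (mod 1769).
From x ≡ 380 (mod 1769) write x = 380 + 1769t. Substituting into x ≡ 7 (mod 49) gives 1769t ≡ 19 (mod 49), and since 5⁻¹ ≡ 10 (mod 49), t ≡ 43. Hence x ≡ 380 + 1769·43 = 76447 (mod 86681).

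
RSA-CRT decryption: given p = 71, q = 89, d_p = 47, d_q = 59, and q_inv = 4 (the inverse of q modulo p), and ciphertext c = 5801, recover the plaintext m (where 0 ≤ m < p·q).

m₁ = c^(d_p) mod p: c ≡ 50 (mod 71), and 50^47 mod 71 = 24.
m₂ = c^(d_q) mod q: c ≡ 16 (mod 89), and 16^59 mod 89 = 32.
h = q_inv·(m₁ − m₂) mod p = 4·(24 − 32) mod 71 = 39.
m = m₂ + h·q = 32 + 39·89 = 3503.

3503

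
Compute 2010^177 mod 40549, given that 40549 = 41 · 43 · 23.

Mod 41: 2010 ≡ 1; by Fermat, exponent reduces to 177 mod 40 = 17; 1^17 ≡ 1 (mod 41).
Mod 43: 2010 ≡ 32; by Fermat, exponent reduces to 177 mod 42 = 9; 32^9 ≡ 8 (mod 43).
Mod 23: 2010 ≡ 9; by Fermat, exponent reduces to 177 mod 22 = 1; 9^1 ≡ 9 (mod 23).
Combine by CRT: x ≡ 1 (mod 41), x ≡ 8 (mod 43), x ≡ 9 (mod 23) ⇒ x ≡ 9554 (mod 40549).

9554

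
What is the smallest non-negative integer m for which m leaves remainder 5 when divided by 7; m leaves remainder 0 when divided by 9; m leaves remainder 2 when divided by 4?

The moduli are pairwise coprime; N = 7·9·4 = 252.
N/7 = 36; 36 ≡ 1 (mod 7), inverse 1.
N/9 = 28; 28 ≡ 1 (mod 9), inverse 1.
N/4 = 63; 63 ≡ 3 (mod 4); 3·3 ≡ 1, so inverse 3.
m ≡ 5·36·1 + 0·28·1 + 2·63·3 = 558.
558 mod 252 = 54.

54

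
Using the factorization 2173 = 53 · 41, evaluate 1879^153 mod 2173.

1160

Mod 53: 1879 ≡ 24; by Fermat, exponent reduces to 153 mod 52 = 49; 24^49 ≡ 47 (mod 53).
Mod 41: 1879 ≡ 34; by Fermat, exponent reduces to 153 mod 40 = 33; 34^33 ≡ 12 (mod 41).
Combine by CRT: x ≡ 47 (mod 53), x ≡ 12 (mod 41) ⇒ x ≡ 1160 (mod 2173).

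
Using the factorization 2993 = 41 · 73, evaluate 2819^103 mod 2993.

2321

Mod 41: 2819 ≡ 31; by Fermat, exponent reduces to 103 mod 40 = 23; 31^23 ≡ 25 (mod 41).
Mod 73: 2819 ≡ 45; by Fermat, exponent reduces to 103 mod 72 = 31; 45^31 ≡ 58 (mod 73).
Combine by CRT: x ≡ 25 (mod 41), x ≡ 58 (mod 73) ⇒ x ≡ 2321 (mod 2993).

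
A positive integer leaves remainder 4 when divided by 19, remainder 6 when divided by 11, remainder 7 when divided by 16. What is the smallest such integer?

From x ≡ 4 (mod 19) write x = 4 + 19t. Substituting into x ≡ 6 (mod 11) gives 19t ≡ 2 (mod 11), and since 8⁻¹ ≡ 7 (mod 11), t ≡ 3. Hence x ≡ 4 + 19·3 = 61 (mod 209).
From x ≡ 61 (mod 209) write x = 61 + 209t. Substituting into x ≡ 7 (mod 16) gives 209t ≡ 10 (mod 16), and since 1⁻¹ ≡ 1 (mod 16), t ≡ 10. Hence x ≡ 61 + 209·10 = 2151 (mod 3344).

2151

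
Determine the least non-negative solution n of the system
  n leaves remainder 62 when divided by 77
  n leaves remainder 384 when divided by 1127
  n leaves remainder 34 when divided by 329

341865

gcd(77, 1127) = 7 and 7 | (384 − 62), so the pair is consistent; merging gives n ≡ 7146 (mod 12397), where 12397 = lcm(77, 1127).
gcd(12397, 329) = 7 and 7 | (34 − 7146), so the pair is consistent; merging gives n ≡ 341865 (mod 582659), where 582659 = lcm(12397, 329).
The solution is unique modulo lcm(77, 1127, 329) = 582659.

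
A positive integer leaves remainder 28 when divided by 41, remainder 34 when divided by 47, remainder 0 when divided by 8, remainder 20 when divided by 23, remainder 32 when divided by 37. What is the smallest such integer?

5447616

The moduli are pairwise coprime; N = 41·47·8·23·37 = 13119016.
N/41 = 319976; 319976 ≡ 12 (mod 41); 12·24 ≡ 1, so inverse 24.
N/47 = 279128; 279128 ≡ 42 (mod 47); 42·28 ≡ 1, so inverse 28.
N/8 = 1639877; 1639877 ≡ 5 (mod 8); 5·5 ≡ 1, so inverse 5.
N/23 = 570392; 570392 ≡ 15 (mod 23); 15·20 ≡ 1, so inverse 20.
N/37 = 354568; 354568 ≡ 34 (mod 37); 34·12 ≡ 1, so inverse 12.
x ≡ 28·319976·24 + 34·279128·28 + 0·1639877·5 + 20·570392·20 + 32·354568·12 = 845064640.
845064640 mod 13119016 = 5447616.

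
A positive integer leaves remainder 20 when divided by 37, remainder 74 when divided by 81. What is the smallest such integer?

2018

From n ≡ 20 (mod 37) write n = 20 + 37t. Substituting into n ≡ 74 (mod 81) gives 37t ≡ 54 (mod 81), and since 37⁻¹ ≡ 46 (mod 81), t ≡ 54. Hence n ≡ 20 + 37·54 = 2018 (mod 2997).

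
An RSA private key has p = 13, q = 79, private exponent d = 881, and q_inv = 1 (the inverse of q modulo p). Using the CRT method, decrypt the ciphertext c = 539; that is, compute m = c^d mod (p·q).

d_p = d mod (p−1) = 881 mod 12 = 5; d_q = d mod (q−1) = 23.
m₁ = c^(d_p) mod p: c ≡ 6 (mod 13), and 6^5 mod 13 = 2.
m₂ = c^(d_q) mod q: c ≡ 65 (mod 79), and 65^23 mod 79 = 64.
h = q_inv·(m₁ − m₂) mod p = 1·(2 − 64) mod 13 = 3.
m = m₂ + h·q = 64 + 3·79 = 301.

301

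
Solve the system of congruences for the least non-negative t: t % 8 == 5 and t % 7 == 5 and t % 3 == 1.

61

The moduli are pairwise coprime; N = 8·7·3 = 168.
N/8 = 21; 21 ≡ 5 (mod 8); 5·5 ≡ 1, so inverse 5.
N/7 = 24; 24 ≡ 3 (mod 7); 3·5 ≡ 1, so inverse 5.
N/3 = 56; 56 ≡ 2 (mod 3); 2·2 ≡ 1, so inverse 2.
t ≡ 5·21·5 + 5·24·5 + 1·56·2 = 1237.
1237 mod 168 = 61.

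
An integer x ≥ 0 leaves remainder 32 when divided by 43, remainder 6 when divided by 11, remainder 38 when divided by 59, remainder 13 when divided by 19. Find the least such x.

From x ≡ 32 (mod 43) write x = 32 + 43t. Substituting into x ≡ 6 (mod 11) gives 43t ≡ 7 (mod 11), and since 10⁻¹ ≡ 10 (mod 11), t ≡ 4. Hence x ≡ 32 + 43·4 = 204 (mod 473).
From x ≡ 204 (mod 473) write x = 204 + 473t. Substituting into x ≡ 38 (mod 59) gives 473t ≡ 11 (mod 59), and since 1⁻¹ ≡ 1 (mod 59), t ≡ 11. Hence x ≡ 204 + 473·11 = 5407 (mod 27907).
From x ≡ 5407 (mod 27907) write x = 5407 + 27907t. Substituting into x ≡ 13 (mod 19) gives 27907t ≡ 2 (mod 19), and since 15⁻¹ ≡ 14 (mod 19), t ≡ 9. Hence x ≡ 5407 + 27907·9 = 256570 (mod 530233).

256570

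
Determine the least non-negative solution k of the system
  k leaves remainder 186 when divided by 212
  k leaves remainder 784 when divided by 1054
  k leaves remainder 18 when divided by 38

1595486

gcd(212, 1054) = 2 and 2 | (784 − 186), so the pair is consistent; merging gives k ≡ 31350 (mod 111724), where 111724 = lcm(212, 1054).
gcd(111724, 38) = 2 and 2 | (18 − 31350), so the pair is consistent; merging gives k ≡ 1595486 (mod 2122756), where 2122756 = lcm(111724, 38).
The solution is unique modulo lcm(212, 1054, 38) = 2122756.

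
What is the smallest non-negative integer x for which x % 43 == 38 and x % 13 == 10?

From x ≡ 38 (mod 43) write x = 38 + 43t. Substituting into x ≡ 10 (mod 13) gives 43t ≡ 11 (mod 13), and since 4⁻¹ ≡ 10 (mod 13), t ≡ 6. Hence x ≡ 38 + 43·6 = 296 (mod 559).

296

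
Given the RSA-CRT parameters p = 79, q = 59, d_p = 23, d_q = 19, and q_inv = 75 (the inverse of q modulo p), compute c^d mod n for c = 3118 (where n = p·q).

m₁ = c^(d_p) mod p: c ≡ 37 (mod 79), and 37^23 mod 79 = 75.
m₂ = c^(d_q) mod q: c ≡ 50 (mod 59), and 50^19 mod 59 = 23.
h = q_inv·(m₁ − m₂) mod p = 75·(75 − 23) mod 79 = 29.
m = m₂ + h·q = 23 + 29·59 = 1734.

1734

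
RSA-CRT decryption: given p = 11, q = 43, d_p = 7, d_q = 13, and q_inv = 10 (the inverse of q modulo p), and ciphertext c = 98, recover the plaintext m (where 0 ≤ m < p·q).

175

m₁ = c^(d_p) mod p: c ≡ 10 (mod 11), and 10^7 mod 11 = 10.
m₂ = c^(d_q) mod q: c ≡ 12 (mod 43), and 12^13 mod 43 = 3.
h = q_inv·(m₁ − m₂) mod p = 10·(10 − 3) mod 11 = 4.
m = m₂ + h·q = 3 + 4·43 = 175.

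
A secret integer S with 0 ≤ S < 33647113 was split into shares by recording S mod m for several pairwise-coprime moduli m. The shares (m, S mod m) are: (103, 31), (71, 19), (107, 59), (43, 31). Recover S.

From S ≡ 31 (mod 103) write S = 31 + 103t. Substituting into S ≡ 19 (mod 71) gives 103t ≡ 59 (mod 71), and since 32⁻¹ ≡ 20 (mod 71), t ≡ 44. Hence S ≡ 31 + 103·44 = 4563 (mod 7313).
From S ≡ 4563 (mod 7313) write S = 4563 + 7313t. Substituting into S ≡ 59 (mod 107) gives 7313t ≡ 97 (mod 107), and since 37⁻¹ ≡ 81 (mod 107), t ≡ 46. Hence S ≡ 4563 + 7313·46 = 340961 (mod 782491).
From S ≡ 340961 (mod 782491) write S = 340961 + 782491t. Substituting into S ≡ 31 (mod 43) gives 782491t ≡ 17 (mod 43), and since 20⁻¹ ≡ 28 (mod 43), t ≡ 3. Hence S ≡ 340961 + 782491·3 = 2688434 (mod 33647113).

2688434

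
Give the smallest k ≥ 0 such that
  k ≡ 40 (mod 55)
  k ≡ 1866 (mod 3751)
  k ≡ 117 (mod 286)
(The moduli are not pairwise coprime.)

485745

Combine the congruences pairwise.
gcd(55, 3751) = 11 and 11 | (1866 − 40), so the pair is consistent; merging gives k ≡ 16870 (mod 18755), where 18755 = lcm(55, 3751).
gcd(18755, 286) = 11 and 11 | (117 − 16870), so the pair is consistent; merging gives k ≡ 485745 (mod 487630), where 487630 = lcm(18755, 286).
The solution is unique modulo lcm(55, 3751, 286) = 487630.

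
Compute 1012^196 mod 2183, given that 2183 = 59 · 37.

1228

Mod 59: 1012 ≡ 9; by Fermat, exponent reduces to 196 mod 58 = 22; 9^22 ≡ 48 (mod 59).
Mod 37: 1012 ≡ 13; by Fermat, exponent reduces to 196 mod 36 = 16; 13^16 ≡ 7 (mod 37).
Combine by CRT: x ≡ 48 (mod 59), x ≡ 7 (mod 37) ⇒ x ≡ 1228 (mod 2183).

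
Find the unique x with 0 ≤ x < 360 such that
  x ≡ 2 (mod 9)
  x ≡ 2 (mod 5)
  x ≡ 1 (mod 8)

Combine the congruences pairwise.
From x ≡ 2 (mod 9) write x = 2 + 9t. Substituting into x ≡ 2 (mod 5) gives 9t ≡ 0 (mod 5), and since 4⁻¹ ≡ 4 (mod 5), t ≡ 0. Hence x ≡ 2 + 9·0 = 2 (mod 45).
From x ≡ 2 (mod 45) write x = 2 + 45t. Substituting into x ≡ 1 (mod 8) gives 45t ≡ 7 (mod 8), and since 5⁻¹ ≡ 5 (mod 8), t ≡ 3. Hence x ≡ 2 + 45·3 = 137 (mod 360).

137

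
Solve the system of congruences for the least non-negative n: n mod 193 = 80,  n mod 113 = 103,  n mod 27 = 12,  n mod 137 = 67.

12826281

Combine the congruences pairwise.
From n ≡ 80 (mod 193) write n = 80 + 193t. Substituting into n ≡ 103 (mod 113) gives 193t ≡ 23 (mod 113), and since 80⁻¹ ≡ 89 (mod 113), t ≡ 13. Hence n ≡ 80 + 193·13 = 2589 (mod 21809).
From n ≡ 2589 (mod 21809) write n = 2589 + 21809t. Substituting into n ≡ 12 (mod 27) gives 21809t ≡ 15 (mod 27), and since 20⁻¹ ≡ 23 (mod 27), t ≡ 21. Hence n ≡ 2589 + 21809·21 = 460578 (mod 588843).
From n ≡ 460578 (mod 588843) write n = 460578 + 588843t. Substituting into n ≡ 67 (mod 137) gives 588843t ≡ 83 (mod 137), and since 17⁻¹ ≡ 129 (mod 137), t ≡ 21. Hence n ≡ 460578 + 588843·21 = 12826281 (mod 80671491).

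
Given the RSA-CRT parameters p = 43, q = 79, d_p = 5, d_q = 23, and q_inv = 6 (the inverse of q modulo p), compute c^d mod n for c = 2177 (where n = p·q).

1441

m₁ = c^(d_p) mod p: c ≡ 27 (mod 43), and 27^5 mod 43 = 22.
m₂ = c^(d_q) mod q: c ≡ 44 (mod 79), and 44^23 mod 79 = 19.
h = q_inv·(m₁ − m₂) mod p = 6·(22 − 19) mod 43 = 18.
m = m₂ + h·q = 19 + 18·79 = 1441.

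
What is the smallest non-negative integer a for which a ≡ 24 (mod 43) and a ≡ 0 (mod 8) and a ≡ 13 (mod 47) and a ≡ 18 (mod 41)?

The moduli are pairwise coprime; N = 43·8·47·41 = 662888.
N/43 = 15416; 15416 ≡ 22 (mod 43); 22·2 ≡ 1, so inverse 2.
N/8 = 82861; 82861 ≡ 5 (mod 8); 5·5 ≡ 1, so inverse 5.
N/47 = 14104; 14104 ≡ 4 (mod 47); 4·12 ≡ 1, so inverse 12.
N/41 = 16168; 16168 ≡ 14 (mod 41); 14·3 ≡ 1, so inverse 3.
a ≡ 24·15416·2 + 0·82861·5 + 13·14104·12 + 18·16168·3 = 3813264.
3813264 mod 662888 = 498824.

498824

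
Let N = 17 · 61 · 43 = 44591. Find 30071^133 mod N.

39510

Mod 17: 30071 ≡ 15; by Fermat, exponent reduces to 133 mod 16 = 5; 15^5 ≡ 2 (mod 17).
Mod 61: 30071 ≡ 59; by Fermat, exponent reduces to 133 mod 60 = 13; 59^13 ≡ 43 (mod 61).
Mod 43: 30071 ≡ 14; by Fermat, exponent reduces to 133 mod 42 = 7; 14^7 ≡ 36 (mod 43).
Combine by CRT: x ≡ 2 (mod 17), x ≡ 43 (mod 61), x ≡ 36 (mod 43) ⇒ x ≡ 39510 (mod 44591).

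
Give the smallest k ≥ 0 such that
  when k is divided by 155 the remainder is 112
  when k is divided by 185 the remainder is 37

3367

gcd(155, 185) = 5 and 5 | (37 − 112), so the pair is consistent; merging gives k ≡ 3367 (mod 5735), where 5735 = lcm(155, 185).
The solution is unique modulo lcm(155, 185) = 5735.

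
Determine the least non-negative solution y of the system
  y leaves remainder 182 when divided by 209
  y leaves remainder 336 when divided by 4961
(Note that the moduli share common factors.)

Combine the congruences pairwise.
gcd(209, 4961) = 11 and 11 | (336 − 182), so the pair is consistent; merging gives y ≡ 89634 (mod 94259), where 94259 = lcm(209, 4961).
The solution is unique modulo lcm(209, 4961) = 94259.

89634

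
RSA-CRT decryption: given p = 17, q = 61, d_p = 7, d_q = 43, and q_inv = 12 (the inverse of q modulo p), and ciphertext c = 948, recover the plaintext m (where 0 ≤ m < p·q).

191

m₁ = c^(d_p) mod p: c ≡ 13 (mod 17), and 13^7 mod 17 = 4.
m₂ = c^(d_q) mod q: c ≡ 33 (mod 61), and 33^43 mod 61 = 8.
h = q_inv·(m₁ − m₂) mod p = 12·(4 − 8) mod 17 = 3.
m = m₂ + h·q = 8 + 3·61 = 191.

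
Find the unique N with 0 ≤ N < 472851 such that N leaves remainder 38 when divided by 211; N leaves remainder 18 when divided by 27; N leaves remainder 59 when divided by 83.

456642

From N ≡ 38 (mod 211) write N = 38 + 211t. Substituting into N ≡ 18 (mod 27) gives 211t ≡ 7 (mod 27), and since 22⁻¹ ≡ 16 (mod 27), t ≡ 4. Hence N ≡ 38 + 211·4 = 882 (mod 5697).
From N ≡ 882 (mod 5697) write N = 882 + 5697t. Substituting into N ≡ 59 (mod 83) gives 5697t ≡ 7 (mod 83), and since 53⁻¹ ≡ 47 (mod 83), t ≡ 80. Hence N ≡ 882 + 5697·80 = 456642 (mod 472851).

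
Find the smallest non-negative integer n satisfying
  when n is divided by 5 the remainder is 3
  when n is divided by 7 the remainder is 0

From n ≡ 3 (mod 5) write n = 3 + 5t. Substituting into n ≡ 0 (mod 7) gives 5t ≡ 4 (mod 7), and since 5⁻¹ ≡ 3 (mod 7), t ≡ 5. Hence n ≡ 3 + 5·5 = 28 (mod 35).

28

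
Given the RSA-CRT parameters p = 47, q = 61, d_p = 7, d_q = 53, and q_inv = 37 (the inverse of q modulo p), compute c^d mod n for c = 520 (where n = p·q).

589

m₁ = c^(d_p) mod p: c ≡ 3 (mod 47), and 3^7 mod 47 = 25.
m₂ = c^(d_q) mod q: c ≡ 32 (mod 61), and 32^53 mod 61 = 40.
h = q_inv·(m₁ − m₂) mod p = 37·(25 − 40) mod 47 = 9.
m = m₂ + h·q = 40 + 9·61 = 589.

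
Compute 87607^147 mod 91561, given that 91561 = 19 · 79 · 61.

91306

Mod 19: 87607 ≡ 17; by Fermat, exponent reduces to 147 mod 18 = 3; 17^3 ≡ 11 (mod 19).
Mod 79: 87607 ≡ 75; by Fermat, exponent reduces to 147 mod 78 = 69; 75^69 ≡ 61 (mod 79).
Mod 61: 87607 ≡ 11; by Fermat, exponent reduces to 147 mod 60 = 27; 11^27 ≡ 50 (mod 61).
Combine by CRT: x ≡ 11 (mod 19), x ≡ 61 (mod 79), x ≡ 50 (mod 61) ⇒ x ≡ 91306 (mod 91561).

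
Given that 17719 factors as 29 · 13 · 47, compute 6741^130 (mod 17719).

2084

Mod 29: 6741 ≡ 13; by Fermat, exponent reduces to 130 mod 28 = 18; 13^18 ≡ 25 (mod 29).
Mod 13: 6741 ≡ 7; by Fermat, exponent reduces to 130 mod 12 = 10; 7^10 ≡ 4 (mod 13).
Mod 47: 6741 ≡ 20; by Fermat, exponent reduces to 130 mod 46 = 38; 20^38 ≡ 16 (mod 47).
Combine by CRT: x ≡ 25 (mod 29), x ≡ 4 (mod 13), x ≡ 16 (mod 47) ⇒ x ≡ 2084 (mod 17719).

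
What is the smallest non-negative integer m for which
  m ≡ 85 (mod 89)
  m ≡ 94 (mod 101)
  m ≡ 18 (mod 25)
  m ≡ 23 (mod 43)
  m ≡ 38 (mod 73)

Combine the congruences pairwise.
From m ≡ 85 (mod 89) write m = 85 + 89t. Substituting into m ≡ 94 (mod 101) gives 89t ≡ 9 (mod 101), and since 89⁻¹ ≡ 42 (mod 101), t ≡ 75. Hence m ≡ 85 + 89·75 = 6760 (mod 8989).
From m ≡ 6760 (mod 8989) write m = 6760 + 8989t. Substituting into m ≡ 18 (mod 25) gives 8989t ≡ 8 (mod 25), and since 14⁻¹ ≡ 9 (mod 25), t ≡ 22. Hence m ≡ 6760 + 8989·22 = 204518 (mod 224725).
From m ≡ 204518 (mod 224725) write m = 204518 + 224725t. Substituting into m ≡ 23 (mod 43) gives 224725t ≡ 13 (mod 43), and since 7⁻¹ ≡ 37 (mod 43), t ≡ 8. Hence m ≡ 204518 + 224725·8 = 2002318 (mod 9663175).
From m ≡ 2002318 (mod 9663175) write m = 2002318 + 9663175t. Substituting into m ≡ 38 (mod 73) gives 9663175t ≡ 37 (mod 73), and since 19⁻¹ ≡ 50 (mod 73), t ≡ 25. Hence m ≡ 2002318 + 9663175·25 = 243581693 (mod 705411775).

243581693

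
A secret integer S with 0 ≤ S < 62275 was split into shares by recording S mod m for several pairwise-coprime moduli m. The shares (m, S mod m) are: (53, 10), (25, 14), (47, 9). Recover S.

19514

From S ≡ 10 (mod 53) write S = 10 + 53t. Substituting into S ≡ 14 (mod 25) gives 53t ≡ 4 (mod 25), and since 3⁻¹ ≡ 17 (mod 25), t ≡ 18. Hence S ≡ 10 + 53·18 = 964 (mod 1325).
From S ≡ 964 (mod 1325) write S = 964 + 1325t. Substituting into S ≡ 9 (mod 47) gives 1325t ≡ 32 (mod 47), and since 9⁻¹ ≡ 21 (mod 47), t ≡ 14. Hence S ≡ 964 + 1325·14 = 19514 (mod 62275).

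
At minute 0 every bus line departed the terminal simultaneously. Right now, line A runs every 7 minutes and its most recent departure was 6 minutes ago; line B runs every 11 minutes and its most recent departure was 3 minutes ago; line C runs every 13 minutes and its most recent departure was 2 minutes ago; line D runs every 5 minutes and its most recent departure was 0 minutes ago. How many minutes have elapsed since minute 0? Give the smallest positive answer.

Combine the congruences pairwise.
From t ≡ 6 (mod 7) write t = 6 + 7s. Substituting into t ≡ 3 (mod 11) gives 7s ≡ 8 (mod 11), and since 7⁻¹ ≡ 8 (mod 11), s ≡ 9. Hence t ≡ 6 + 7·9 = 69 (mod 77).
From t ≡ 69 (mod 77) write t = 69 + 77s. Substituting into t ≡ 2 (mod 13) gives 77s ≡ 11 (mod 13), and since 12⁻¹ ≡ 12 (mod 13), s ≡ 2. Hence t ≡ 69 + 77·2 = 223 (mod 1001).
From t ≡ 223 (mod 1001) write t = 223 + 1001s. Substituting into t ≡ 0 (mod 5) gives 1001s ≡ 2 (mod 5), and since 1⁻¹ ≡ 1 (mod 5), s ≡ 2. Hence t ≡ 223 + 1001·2 = 2225 (mod 5005).

2225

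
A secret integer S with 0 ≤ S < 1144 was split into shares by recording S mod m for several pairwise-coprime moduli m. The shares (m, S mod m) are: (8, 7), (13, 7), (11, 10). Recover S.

The moduli are pairwise coprime; N = 8·13·11 = 1144.
N/8 = 143; 143 ≡ 7 (mod 8); 7·7 ≡ 1, so inverse 7.
N/13 = 88; 88 ≡ 10 (mod 13); 10·4 ≡ 1, so inverse 4.
N/11 = 104; 104 ≡ 5 (mod 11); 5·9 ≡ 1, so inverse 9.
S ≡ 7·143·7 + 7·88·4 + 10·104·9 = 18831.
18831 mod 1144 = 527.

527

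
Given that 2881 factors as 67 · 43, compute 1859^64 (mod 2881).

Mod 67: 1859 ≡ 50; 50^64 ≡ 16 (mod 67).
Mod 43: 1859 ≡ 10; by Fermat, exponent reduces to 64 mod 42 = 22; 10^22 ≡ 10 (mod 43).
Combine by CRT: x ≡ 16 (mod 67), x ≡ 10 (mod 43) ⇒ x ≡ 2160 (mod 2881).

2160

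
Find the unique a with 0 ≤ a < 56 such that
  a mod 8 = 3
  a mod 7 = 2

51

Combine the congruences pairwise.
From a ≡ 3 (mod 8) write a = 3 + 8t. Substituting into a ≡ 2 (mod 7) gives 8t ≡ 6 (mod 7), and since 1⁻¹ ≡ 1 (mod 7), t ≡ 6. Hence a ≡ 3 + 8·6 = 51 (mod 56).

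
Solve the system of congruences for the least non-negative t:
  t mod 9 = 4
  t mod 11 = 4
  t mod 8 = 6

598

Combine the congruences pairwise.
From t ≡ 4 (mod 9) write t = 4 + 9s. Substituting into t ≡ 4 (mod 11) gives 9s ≡ 0 (mod 11), and since 9⁻¹ ≡ 5 (mod 11), s ≡ 0. Hence t ≡ 4 + 9·0 = 4 (mod 99).
From t ≡ 4 (mod 99) write t = 4 + 99s. Substituting into t ≡ 6 (mod 8) gives 99s ≡ 2 (mod 8), and since 3⁻¹ ≡ 3 (mod 8), s ≡ 6. Hence t ≡ 4 + 99·6 = 598 (mod 792).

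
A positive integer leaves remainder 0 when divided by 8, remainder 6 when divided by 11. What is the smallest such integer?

From x ≡ 0 (mod 8) write x = 0 + 8t. Substituting into x ≡ 6 (mod 11) gives 8t ≡ 6 (mod 11), and since 8⁻¹ ≡ 7 (mod 11), t ≡ 9. Hence x ≡ 0 + 8·9 = 72 (mod 88).

72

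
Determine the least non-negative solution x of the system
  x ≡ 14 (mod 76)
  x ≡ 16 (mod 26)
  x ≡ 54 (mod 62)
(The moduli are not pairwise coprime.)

1914

gcd(76, 26) = 2 and 2 | (16 − 14), so the pair is consistent; merging gives x ≡ 926 (mod 988), where 988 = lcm(76, 26).
gcd(988, 62) = 2 and 2 | (54 − 926), so the pair is consistent; merging gives x ≡ 1914 (mod 30628), where 30628 = lcm(988, 62).
The solution is unique modulo lcm(76, 26, 62) = 30628.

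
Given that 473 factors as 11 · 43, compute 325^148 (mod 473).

411

Mod 11: 325 ≡ 6; by Fermat, exponent reduces to 148 mod 10 = 8; 6^8 ≡ 4 (mod 11).
Mod 43: 325 ≡ 24; by Fermat, exponent reduces to 148 mod 42 = 22; 24^22 ≡ 24 (mod 43).
Combine by CRT: x ≡ 4 (mod 11), x ≡ 24 (mod 43) ⇒ x ≡ 411 (mod 473).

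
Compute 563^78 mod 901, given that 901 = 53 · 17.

370

Mod 53: 563 ≡ 33; by Fermat, exponent reduces to 78 mod 52 = 26; 33^26 ≡ 52 (mod 53).
Mod 17: 563 ≡ 2; by Fermat, exponent reduces to 78 mod 16 = 14; 2^14 ≡ 13 (mod 17).
Combine by CRT: x ≡ 52 (mod 53), x ≡ 13 (mod 17) ⇒ x ≡ 370 (mod 901).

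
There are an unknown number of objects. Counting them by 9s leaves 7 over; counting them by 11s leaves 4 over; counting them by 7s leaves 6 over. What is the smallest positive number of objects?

664

Combine the congruences pairwise.
From N ≡ 7 (mod 9) write N = 7 + 9t. Substituting into N ≡ 4 (mod 11) gives 9t ≡ 8 (mod 11), and since 9⁻¹ ≡ 5 (mod 11), t ≡ 7. Hence N ≡ 7 + 9·7 = 70 (mod 99).
From N ≡ 70 (mod 99) write N = 70 + 99t. Substituting into N ≡ 6 (mod 7) gives 99t ≡ 6 (mod 7), and since 1⁻¹ ≡ 1 (mod 7), t ≡ 6. Hence N ≡ 70 + 99·6 = 664 (mod 693).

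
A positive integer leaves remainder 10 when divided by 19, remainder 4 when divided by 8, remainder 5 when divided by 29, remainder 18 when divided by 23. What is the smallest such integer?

76884

The moduli are pairwise coprime; N = 19·8·29·23 = 101384.
N/19 = 5336; 5336 ≡ 16 (mod 19); 16·6 ≡ 1, so inverse 6.
N/8 = 12673; 12673 ≡ 1 (mod 8), inverse 1.
N/29 = 3496; 3496 ≡ 16 (mod 29); 16·20 ≡ 1, so inverse 20.
N/23 = 4408; 4408 ≡ 15 (mod 23); 15·20 ≡ 1, so inverse 20.
k ≡ 10·5336·6 + 4·12673·1 + 5·3496·20 + 18·4408·20 = 2307332.
2307332 mod 101384 = 76884.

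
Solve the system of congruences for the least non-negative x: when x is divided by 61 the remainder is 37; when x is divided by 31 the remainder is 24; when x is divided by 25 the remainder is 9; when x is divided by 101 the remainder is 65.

509509

The moduli are pairwise coprime; N = 61·31·25·101 = 4774775.
N/61 = 78275; 78275 ≡ 12 (mod 61); 12·56 ≡ 1, so inverse 56.
N/31 = 154025; 154025 ≡ 17 (mod 31); 17·11 ≡ 1, so inverse 11.
N/25 = 190991; 190991 ≡ 16 (mod 25); 16·11 ≡ 1, so inverse 11.
N/101 = 47275; 47275 ≡ 7 (mod 101); 7·29 ≡ 1, so inverse 29.
x ≡ 37·78275·56 + 24·154025·11 + 9·190991·11 + 65·47275·29 = 310869884.
310869884 mod 4774775 = 509509.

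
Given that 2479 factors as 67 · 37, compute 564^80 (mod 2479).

2438

Mod 67: 564 ≡ 28; by Fermat, exponent reduces to 80 mod 66 = 14; 28^14 ≡ 26 (mod 67).
Mod 37: 564 ≡ 9; by Fermat, exponent reduces to 80 mod 36 = 8; 9^8 ≡ 33 (mod 37).
Combine by CRT: x ≡ 26 (mod 67), x ≡ 33 (mod 37) ⇒ x ≡ 2438 (mod 2479).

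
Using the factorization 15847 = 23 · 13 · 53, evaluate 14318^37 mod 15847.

2566

Mod 23: 14318 ≡ 12; by Fermat, exponent reduces to 37 mod 22 = 15; 12^15 ≡ 13 (mod 23).
Mod 13: 14318 ≡ 5; by Fermat, exponent reduces to 37 mod 12 = 1; 5^1 ≡ 5 (mod 13).
Mod 53: 14318 ≡ 8; 8^37 ≡ 22 (mod 53).
Combine by CRT: x ≡ 13 (mod 23), x ≡ 5 (mod 13), x ≡ 22 (mod 53) ⇒ x ≡ 2566 (mod 15847).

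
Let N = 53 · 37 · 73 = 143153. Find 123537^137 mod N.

Mod 53: 123537 ≡ 47; by Fermat, exponent reduces to 137 mod 52 = 33; 47^33 ≡ 10 (mod 53).
Mod 37: 123537 ≡ 31; by Fermat, exponent reduces to 137 mod 36 = 29; 31^29 ≡ 31 (mod 37).
Mod 73: 123537 ≡ 21; by Fermat, exponent reduces to 137 mod 72 = 65; 21^65 ≡ 30 (mod 73).
Combine by CRT: x ≡ 10 (mod 53), x ≡ 31 (mod 37), x ≡ 30 (mod 73) ⇒ x ≡ 143110 (mod 143153).

143110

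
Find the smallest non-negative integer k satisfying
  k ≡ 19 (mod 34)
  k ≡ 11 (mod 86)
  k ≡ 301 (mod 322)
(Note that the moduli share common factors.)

173215

gcd(34, 86) = 2 and 2 | (11 − 19), so the pair is consistent; merging gives k ≡ 699 (mod 1462), where 1462 = lcm(34, 86).
gcd(1462, 322) = 2 and 2 | (301 − 699), so the pair is consistent; merging gives k ≡ 173215 (mod 235382), where 235382 = lcm(1462, 322).
The solution is unique modulo lcm(34, 86, 322) = 235382.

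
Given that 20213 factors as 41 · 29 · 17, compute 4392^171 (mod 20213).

6924

Mod 41: 4392 ≡ 5; by Fermat, exponent reduces to 171 mod 40 = 11; 5^11 ≡ 36 (mod 41).
Mod 29: 4392 ≡ 13; by Fermat, exponent reduces to 171 mod 28 = 3; 13^3 ≡ 22 (mod 29).
Mod 17: 4392 ≡ 6; by Fermat, exponent reduces to 171 mod 16 = 11; 6^11 ≡ 5 (mod 17).
Combine by CRT: x ≡ 36 (mod 41), x ≡ 22 (mod 29), x ≡ 5 (mod 17) ⇒ x ≡ 6924 (mod 20213).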